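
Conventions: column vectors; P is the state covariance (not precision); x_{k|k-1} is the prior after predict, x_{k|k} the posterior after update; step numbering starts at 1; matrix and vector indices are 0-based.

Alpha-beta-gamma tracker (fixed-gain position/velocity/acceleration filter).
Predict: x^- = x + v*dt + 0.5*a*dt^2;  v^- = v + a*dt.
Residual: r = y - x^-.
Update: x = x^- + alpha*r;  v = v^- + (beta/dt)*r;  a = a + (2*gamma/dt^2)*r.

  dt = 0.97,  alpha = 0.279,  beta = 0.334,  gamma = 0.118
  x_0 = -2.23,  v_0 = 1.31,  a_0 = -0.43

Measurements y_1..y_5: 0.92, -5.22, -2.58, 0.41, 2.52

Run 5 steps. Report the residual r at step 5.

resid = 7.9462

step 1: x_pred=-1.1616  r=2.0816  x^+=-0.5808  v^+=1.6097  a^+=0.0921
step 2: x_pred=1.0239  r=-6.2439  x^+=-0.7182  v^+=-0.4509  a^+=-1.4740
step 3: x_pred=-1.8490  r=-0.7310  x^+=-2.0530  v^+=-2.1324  a^+=-1.6573
step 4: x_pred=-4.9011  r=5.3111  x^+=-3.4193  v^+=-1.9113  a^+=-0.3252
step 5: x_pred=-5.4262  r=7.9462  x^+=-3.2092  v^+=0.5094  a^+=1.6679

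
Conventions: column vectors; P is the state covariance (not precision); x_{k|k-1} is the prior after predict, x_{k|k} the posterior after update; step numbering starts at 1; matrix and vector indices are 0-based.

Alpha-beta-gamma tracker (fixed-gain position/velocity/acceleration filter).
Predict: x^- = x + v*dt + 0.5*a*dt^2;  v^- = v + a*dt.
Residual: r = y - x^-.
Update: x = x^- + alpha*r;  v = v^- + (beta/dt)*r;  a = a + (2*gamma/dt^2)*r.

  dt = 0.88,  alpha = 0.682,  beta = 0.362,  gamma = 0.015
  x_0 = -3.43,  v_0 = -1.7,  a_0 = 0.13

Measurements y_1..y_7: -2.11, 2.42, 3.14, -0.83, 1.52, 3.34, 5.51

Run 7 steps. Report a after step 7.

step 1: x_pred=-4.8757  r=2.7657  x^+=-2.9895  v^+=-0.4479  a^+=0.2371
step 2: x_pred=-3.2918  r=5.7118  x^+=0.6036  v^+=2.1104  a^+=0.4584
step 3: x_pred=2.6383  r=0.5017  x^+=2.9805  v^+=2.7202  a^+=0.4779
step 4: x_pred=5.5593  r=-6.3893  x^+=1.2018  v^+=0.5124  a^+=0.2303
step 5: x_pred=1.7419  r=-0.2219  x^+=1.5906  v^+=0.6238  a^+=0.2217
step 6: x_pred=2.2254  r=1.1146  x^+=2.9855  v^+=1.2775  a^+=0.2649
step 7: x_pred=4.2123  r=1.2977  x^+=5.0973  v^+=2.0444  a^+=0.3152

a_post = 0.3152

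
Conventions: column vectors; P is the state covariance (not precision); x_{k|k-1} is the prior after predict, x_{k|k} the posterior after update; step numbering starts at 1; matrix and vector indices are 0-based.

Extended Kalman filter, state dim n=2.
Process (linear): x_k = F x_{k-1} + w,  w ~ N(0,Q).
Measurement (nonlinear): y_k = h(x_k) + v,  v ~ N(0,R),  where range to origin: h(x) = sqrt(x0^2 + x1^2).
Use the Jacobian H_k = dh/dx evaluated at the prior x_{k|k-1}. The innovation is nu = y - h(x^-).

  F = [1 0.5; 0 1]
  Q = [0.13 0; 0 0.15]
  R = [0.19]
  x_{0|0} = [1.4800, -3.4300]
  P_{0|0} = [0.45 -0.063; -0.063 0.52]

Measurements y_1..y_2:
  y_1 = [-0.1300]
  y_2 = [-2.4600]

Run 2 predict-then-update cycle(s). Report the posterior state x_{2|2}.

x_post = [-1.4756, 0.6412]

step 1: x^-=[-0.2350, -3.4300]  P^-=[0.6470 0.1970; 0.1970 0.6700]  H_jac=[-0.0684 -0.9977]  S=[0.8868]  K=[-0.2715; -0.7690]  nu=[-3.5680]  x^+=[0.7338, -0.6863]  P^+=[0.5816 0.0119; 0.0119 0.1456]
step 2: x^-=[0.3906, -0.6863]  P^-=[0.7599 0.0847; 0.0847 0.2956]  H_jac=[0.4947 -0.8691]  S=[0.5264]  K=[0.5743; -0.4085]  nu=[-3.2496]  x^+=[-1.4756, 0.6412]  P^+=[0.5863 0.2082; 0.2082 0.2078]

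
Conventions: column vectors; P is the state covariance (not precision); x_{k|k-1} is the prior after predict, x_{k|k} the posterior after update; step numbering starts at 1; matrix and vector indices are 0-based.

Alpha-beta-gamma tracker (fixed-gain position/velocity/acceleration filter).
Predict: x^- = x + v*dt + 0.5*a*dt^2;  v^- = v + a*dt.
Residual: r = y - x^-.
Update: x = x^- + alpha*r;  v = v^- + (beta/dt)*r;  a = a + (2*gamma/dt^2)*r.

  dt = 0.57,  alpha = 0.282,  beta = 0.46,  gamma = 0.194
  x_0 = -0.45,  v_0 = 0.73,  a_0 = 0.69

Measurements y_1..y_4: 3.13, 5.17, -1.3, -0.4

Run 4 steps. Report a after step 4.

a_post = -14.6926

step 1: x_pred=0.0782  r=3.0518  x^+=0.9388  v^+=3.5862  a^+=4.3345
step 2: x_pred=3.6871  r=1.4829  x^+=4.1052  v^+=7.2536  a^+=6.1055
step 3: x_pred=9.2316  r=-10.5316  x^+=6.2617  v^+=2.2345  a^+=-6.4716
step 4: x_pred=6.4841  r=-6.8841  x^+=4.5428  v^+=-7.0098  a^+=-14.6926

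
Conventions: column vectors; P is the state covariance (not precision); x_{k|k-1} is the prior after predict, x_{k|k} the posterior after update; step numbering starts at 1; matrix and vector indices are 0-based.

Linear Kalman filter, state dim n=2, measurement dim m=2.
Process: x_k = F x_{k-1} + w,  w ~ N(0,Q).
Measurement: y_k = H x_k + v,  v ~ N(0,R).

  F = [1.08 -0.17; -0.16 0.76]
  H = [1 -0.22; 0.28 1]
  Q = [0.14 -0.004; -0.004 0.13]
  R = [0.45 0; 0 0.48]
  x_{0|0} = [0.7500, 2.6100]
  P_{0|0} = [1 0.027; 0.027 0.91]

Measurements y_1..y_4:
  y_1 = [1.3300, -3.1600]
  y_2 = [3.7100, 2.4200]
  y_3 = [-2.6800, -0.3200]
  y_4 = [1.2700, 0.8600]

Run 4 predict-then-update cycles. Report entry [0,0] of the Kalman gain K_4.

K[0,0] = 0.4686

step 1: x^-=[0.3663, 1.8636]  P^-=[1.3228 -0.2715; -0.2715 0.6746]  S=[1.9249 -0.0328; -0.0328 1.1063]  K=[0.7201 0.1107; -0.2090 0.5349]  nu=[1.3737, -5.1262]  x^+=[0.7878, -1.1656]  P^+=[0.3163 -0.0354; -0.0354 0.2667]
step 2: x^-=[1.0490, -1.0119]  P^-=[0.5296 -0.1231; -0.1231 0.3007]  S=[1.0483 -0.0334; -0.0334 0.7533]  K=[0.5328 0.0570; -0.1695 0.3459]  nu=[2.4384, 3.1382]  x^+=[2.5273, -0.3397]  P^+=[0.2315 -0.0375; -0.0375 0.1765]
step 3: x^-=[2.7872, -0.6625]  P^-=[0.4289 -0.0986; -0.0986 0.2470]  S=[0.9342 -0.0267; -0.0267 0.7054]  K=[0.4837 0.0488; -0.1549 0.3051]  nu=[-5.6129, -0.4379]  x^+=[0.0507, 0.0736]  P^+=[0.2099 -0.0353; -0.0353 0.1564]
step 4: x^-=[0.0423, 0.0478]  P^-=[0.4023 -0.0904; -0.0904 0.2343]  S=[0.9034 -0.0237; -0.0237 0.6952]  K=[0.4686 0.0480; -0.1494 0.2955]  nu=[1.2382, 0.8004]  x^+=[0.6609, 0.0993]  P^+=[0.2034 -0.0339; -0.0339 0.1513]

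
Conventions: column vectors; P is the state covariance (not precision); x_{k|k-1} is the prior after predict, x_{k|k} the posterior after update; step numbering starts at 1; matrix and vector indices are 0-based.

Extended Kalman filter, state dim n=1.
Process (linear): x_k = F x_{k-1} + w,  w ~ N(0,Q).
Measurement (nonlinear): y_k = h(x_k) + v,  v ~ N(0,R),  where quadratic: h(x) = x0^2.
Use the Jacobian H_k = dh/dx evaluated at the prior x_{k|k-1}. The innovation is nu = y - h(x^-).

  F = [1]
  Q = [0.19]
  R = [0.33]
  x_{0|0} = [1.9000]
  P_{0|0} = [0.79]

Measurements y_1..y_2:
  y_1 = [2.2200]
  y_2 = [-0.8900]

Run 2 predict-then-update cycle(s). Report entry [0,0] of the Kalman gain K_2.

step 1: x^-=[1.9000]  P^-=[0.9800]  H_jac=[3.8000]  S=[14.4812]  K=[0.2572]  nu=[-1.3900]  x^+=[1.5425]  P^+=[0.0223]
step 2: x^-=[1.5425]  P^-=[0.2123]  H_jac=[3.0851]  S=[2.3509]  K=[0.2786]  nu=[-3.2694]  x^+=[0.6315]  P^+=[0.0298]

K[0,0] = 0.2786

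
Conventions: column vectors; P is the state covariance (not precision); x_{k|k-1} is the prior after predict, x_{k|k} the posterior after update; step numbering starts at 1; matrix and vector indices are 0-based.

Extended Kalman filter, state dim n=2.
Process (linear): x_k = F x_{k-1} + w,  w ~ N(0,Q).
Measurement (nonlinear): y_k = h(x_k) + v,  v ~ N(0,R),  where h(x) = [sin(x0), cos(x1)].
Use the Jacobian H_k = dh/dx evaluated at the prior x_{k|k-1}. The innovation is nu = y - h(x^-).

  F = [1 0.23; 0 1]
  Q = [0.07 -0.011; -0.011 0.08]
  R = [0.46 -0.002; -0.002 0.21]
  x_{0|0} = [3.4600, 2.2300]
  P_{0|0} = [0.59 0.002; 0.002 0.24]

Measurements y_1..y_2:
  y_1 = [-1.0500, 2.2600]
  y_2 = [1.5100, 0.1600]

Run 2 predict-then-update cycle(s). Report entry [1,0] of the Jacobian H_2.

H_jac[1,0] = 0.0000

step 1: x^-=[3.9729, 2.2300]  P^-=[0.6736 0.0462; 0.0462 0.3200]  H_jac=[-0.6739 0.0000; 0.0000 -0.7905]  S=[0.7659 0.0226; 0.0226 0.4100]  K=[-0.5910 -0.0565; -0.0225 -0.6158]  nu=[-0.3112, 2.8725]  x^+=[3.9946, 0.4681]  P^+=[0.4033 0.0135; 0.0135 0.1635]
step 2: x^-=[4.1022, 0.4681]  P^-=[0.4881 0.0401; 0.0401 0.2435]  H_jac=[-0.5730 0.0000; 0.0000 -0.4512]  S=[0.6203 0.0084; 0.0084 0.2596]  K=[-0.4502 -0.0552; -0.0314 -0.4223]  nu=[2.3296, -0.7324]  x^+=[3.0940, 0.7044]  P^+=[0.3612 0.0237; 0.0237 0.1964]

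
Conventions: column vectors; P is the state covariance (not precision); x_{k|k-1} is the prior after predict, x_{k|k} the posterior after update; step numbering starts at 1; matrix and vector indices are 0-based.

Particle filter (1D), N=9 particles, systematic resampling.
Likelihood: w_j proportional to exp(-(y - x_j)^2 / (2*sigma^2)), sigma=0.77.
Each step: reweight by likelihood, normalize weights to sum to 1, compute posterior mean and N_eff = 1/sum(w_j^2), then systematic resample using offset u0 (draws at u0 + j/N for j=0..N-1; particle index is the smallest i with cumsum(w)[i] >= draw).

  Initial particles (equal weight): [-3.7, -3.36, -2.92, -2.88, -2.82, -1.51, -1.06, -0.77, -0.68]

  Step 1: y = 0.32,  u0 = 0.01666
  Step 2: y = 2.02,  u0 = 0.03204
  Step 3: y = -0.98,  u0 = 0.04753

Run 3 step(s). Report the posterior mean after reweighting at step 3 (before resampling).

step 1: w=[0.0000, 0.0000, 0.0001, 0.0002, 0.0002, 0.0561, 0.1897, 0.3470, 0.4067]  mean=-0.8311  Neff=3.0777  idx=[5, 6, 6, 7, 7, 7, 8, 8, 8]
step 2: w=[0.0024, 0.0296, 0.0296, 0.1243, 0.1243, 0.1243, 0.1885, 0.1885, 0.1885]  mean=-0.7380  Neff=6.4631  idx=[2, 3, 4, 5, 6, 6, 7, 7, 8]
step 3: w=[0.1167, 0.1131, 0.1131, 0.1131, 0.1088, 0.1088, 0.1088, 0.1088, 0.1088]  mean=-0.7549  Neff=8.9943  idx=[0, 1, 2, 3, 4, 5, 6, 7, 8]

post_mean = -0.7549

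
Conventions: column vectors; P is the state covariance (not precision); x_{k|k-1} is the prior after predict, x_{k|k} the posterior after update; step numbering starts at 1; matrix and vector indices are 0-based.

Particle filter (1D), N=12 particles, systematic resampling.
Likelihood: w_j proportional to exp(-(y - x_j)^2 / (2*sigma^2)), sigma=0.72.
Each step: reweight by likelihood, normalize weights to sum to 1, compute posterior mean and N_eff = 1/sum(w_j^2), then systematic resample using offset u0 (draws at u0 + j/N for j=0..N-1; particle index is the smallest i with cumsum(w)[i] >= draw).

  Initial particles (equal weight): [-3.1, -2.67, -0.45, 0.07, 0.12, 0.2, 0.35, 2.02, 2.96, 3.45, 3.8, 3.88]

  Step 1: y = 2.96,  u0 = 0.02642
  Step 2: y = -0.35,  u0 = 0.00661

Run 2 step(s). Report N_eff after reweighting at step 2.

step 1: w=[0.0000, 0.0000, 0.0000, 0.0001, 0.0001, 0.0002, 0.0004, 0.1345, 0.3154, 0.2502, 0.1597, 0.1394]  mean=3.2162  Neff=4.4432  idx=[7, 7, 8, 8, 8, 8, 9, 9, 9, 10, 10, 11]
step 2: w=[0.4941, 0.4941, 0.0029, 0.0029, 0.0029, 0.0029, 0.0001, 0.0001, 0.0001, 0.0000, 0.0000, 0.0000]  mean=2.0312  Neff=2.0478  idx=[0, 0, 0, 0, 0, 0, 1, 1, 1, 1, 1, 1]

N_eff = 2.0478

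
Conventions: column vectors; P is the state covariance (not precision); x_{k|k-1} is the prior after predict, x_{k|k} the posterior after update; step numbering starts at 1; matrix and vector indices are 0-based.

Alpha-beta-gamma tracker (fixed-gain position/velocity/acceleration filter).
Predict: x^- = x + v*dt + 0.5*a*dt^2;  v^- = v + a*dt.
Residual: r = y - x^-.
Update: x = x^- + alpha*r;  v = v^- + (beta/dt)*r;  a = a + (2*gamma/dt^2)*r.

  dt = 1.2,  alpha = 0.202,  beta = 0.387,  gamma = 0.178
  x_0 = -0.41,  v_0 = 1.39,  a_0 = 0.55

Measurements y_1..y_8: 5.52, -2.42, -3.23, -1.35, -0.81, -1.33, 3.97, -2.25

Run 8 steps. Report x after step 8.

step 1: x_pred=1.6540  r=3.8660  x^+=2.4349  v^+=3.2968  a^+=1.5058
step 2: x_pred=7.4752  r=-9.8952  x^+=5.4764  v^+=1.9125  a^+=-0.9406
step 3: x_pred=7.0942  r=-10.3242  x^+=5.0087  v^+=-2.5457  a^+=-3.4929
step 4: x_pred=-0.5611  r=-0.7889  x^+=-0.7204  v^+=-6.9917  a^+=-3.6880
step 5: x_pred=-11.7658  r=10.9558  x^+=-9.5527  v^+=-7.8840  a^+=-0.9795
step 6: x_pred=-19.7187  r=18.3887  x^+=-16.0042  v^+=-3.1290  a^+=3.5666
step 7: x_pred=-17.1909  r=21.1609  x^+=-12.9164  v^+=7.9754  a^+=8.7981
step 8: x_pred=2.9887  r=-5.2387  x^+=1.9305  v^+=16.8436  a^+=7.5030

x_post = 1.9305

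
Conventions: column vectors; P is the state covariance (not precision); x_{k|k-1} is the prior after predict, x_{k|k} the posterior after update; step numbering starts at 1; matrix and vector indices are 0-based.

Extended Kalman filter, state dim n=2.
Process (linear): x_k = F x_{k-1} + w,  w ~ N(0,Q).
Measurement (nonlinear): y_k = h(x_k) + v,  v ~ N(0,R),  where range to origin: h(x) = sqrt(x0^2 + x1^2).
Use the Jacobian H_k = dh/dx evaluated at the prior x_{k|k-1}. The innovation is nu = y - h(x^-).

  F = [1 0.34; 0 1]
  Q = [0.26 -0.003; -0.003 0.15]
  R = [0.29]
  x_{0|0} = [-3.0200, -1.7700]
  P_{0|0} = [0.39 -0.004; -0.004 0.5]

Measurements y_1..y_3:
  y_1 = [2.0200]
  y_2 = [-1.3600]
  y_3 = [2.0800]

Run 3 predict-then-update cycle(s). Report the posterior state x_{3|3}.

x_post = [-0.2560, 1.5377]

step 1: x^-=[-3.6218, -1.7700]  P^-=[0.7051 0.1630; 0.1630 0.6500]  H_jac=[-0.8984 -0.4391]  S=[1.1131]  K=[-0.6334; -0.3880]  nu=[-2.0112]  x^+=[-2.3479, -0.9897]  P^+=[0.2585 -0.1105; -0.1105 0.4825]
step 2: x^-=[-2.6844, -0.9897]  P^-=[0.4991 0.0505; 0.0505 0.6325]  H_jac=[-0.9383 -0.3459]  S=[0.8378]  K=[-0.5798; -0.3177]  nu=[-4.2210]  x^+=[-0.2372, 0.3512]  P^+=[0.2175 -0.1038; -0.1038 0.5479]
step 3: x^-=[-0.1178, 0.3512]  P^-=[0.4702 0.0795; 0.0795 0.6979]  H_jac=[-0.3179 0.9481]  S=[0.9170]  K=[-0.0809; 0.6940]  nu=[1.7096]  x^+=[-0.2560, 1.5377]  P^+=[0.4642 0.1309; 0.1309 0.2562]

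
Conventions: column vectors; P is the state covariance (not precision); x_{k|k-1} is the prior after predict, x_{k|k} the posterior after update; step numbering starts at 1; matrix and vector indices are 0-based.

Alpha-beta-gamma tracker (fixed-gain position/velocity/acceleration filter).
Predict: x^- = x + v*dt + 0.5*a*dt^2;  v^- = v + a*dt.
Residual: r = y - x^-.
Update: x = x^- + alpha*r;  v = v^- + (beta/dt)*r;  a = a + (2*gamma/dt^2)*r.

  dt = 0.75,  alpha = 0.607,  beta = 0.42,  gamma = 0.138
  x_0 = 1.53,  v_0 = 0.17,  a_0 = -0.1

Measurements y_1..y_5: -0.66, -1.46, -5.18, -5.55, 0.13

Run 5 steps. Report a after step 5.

step 1: x_pred=1.6294  r=-2.2894  x^+=0.2397  v^+=-1.1870  a^+=-1.2233
step 2: x_pred=-0.9946  r=-0.4654  x^+=-1.2771  v^+=-2.3652  a^+=-1.4517
step 3: x_pred=-3.4593  r=-1.7207  x^+=-4.5037  v^+=-4.4175  a^+=-2.2960
step 4: x_pred=-8.4626  r=2.9126  x^+=-6.6947  v^+=-4.5084  a^+=-0.8668
step 5: x_pred=-10.3198  r=10.4498  x^+=-3.9768  v^+=0.6933  a^+=4.2605

a_post = 4.2605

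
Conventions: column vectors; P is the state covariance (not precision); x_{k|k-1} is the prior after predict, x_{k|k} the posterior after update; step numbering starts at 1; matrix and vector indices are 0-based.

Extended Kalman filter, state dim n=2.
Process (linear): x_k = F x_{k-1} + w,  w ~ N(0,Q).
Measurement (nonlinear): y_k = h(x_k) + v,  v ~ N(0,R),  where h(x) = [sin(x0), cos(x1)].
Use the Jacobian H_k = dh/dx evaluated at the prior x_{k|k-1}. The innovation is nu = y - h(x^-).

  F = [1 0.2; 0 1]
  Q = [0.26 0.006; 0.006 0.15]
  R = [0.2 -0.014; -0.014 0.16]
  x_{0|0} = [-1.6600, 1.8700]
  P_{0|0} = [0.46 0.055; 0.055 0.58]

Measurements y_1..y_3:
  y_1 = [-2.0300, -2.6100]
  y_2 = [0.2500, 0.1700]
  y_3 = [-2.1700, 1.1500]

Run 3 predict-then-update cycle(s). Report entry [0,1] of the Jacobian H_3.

H_jac[0,1] = 0.0000

step 1: x^-=[-1.2860, 1.8700]  P^-=[0.7652 0.1770; 0.1770 0.7300]  H_jac=[0.2810 0.0000; 0.0000 -0.9556]  S=[0.2604 -0.0615; -0.0615 0.8266]  K=[0.7912 -0.1457; -0.0086 -0.8446]  nu=[-1.0703, -2.3152]  x^+=[-1.7954, 3.8345]  P^+=[0.5705 0.0360; 0.0360 0.1413]
step 2: x^-=[-1.0285, 3.8345]  P^-=[0.8505 0.0703; 0.0703 0.2913]  H_jac=[0.5161 0.0000; 0.0000 0.6388]  S=[0.4266 0.0092; 0.0092 0.2789]  K=[1.0263 0.1272; 0.0707 0.6649]  nu=[1.1065, 0.9394]  x^+=[0.2267, 4.5374]  P^+=[0.3943 0.0094; 0.0094 0.1650]
step 3: x^-=[1.1342, 4.5374]  P^-=[0.6646 0.0484; 0.0484 0.3150]  H_jac=[0.4229 0.0000; 0.0000 0.9847]  S=[0.3189 0.0061; 0.0061 0.4654]  K=[0.8797 0.0907; 0.0513 0.6657]  nu=[-3.0762, 1.3241]  x^+=[-1.4518, 5.2610]  P^+=[0.4130 0.0022; 0.0022 0.1074]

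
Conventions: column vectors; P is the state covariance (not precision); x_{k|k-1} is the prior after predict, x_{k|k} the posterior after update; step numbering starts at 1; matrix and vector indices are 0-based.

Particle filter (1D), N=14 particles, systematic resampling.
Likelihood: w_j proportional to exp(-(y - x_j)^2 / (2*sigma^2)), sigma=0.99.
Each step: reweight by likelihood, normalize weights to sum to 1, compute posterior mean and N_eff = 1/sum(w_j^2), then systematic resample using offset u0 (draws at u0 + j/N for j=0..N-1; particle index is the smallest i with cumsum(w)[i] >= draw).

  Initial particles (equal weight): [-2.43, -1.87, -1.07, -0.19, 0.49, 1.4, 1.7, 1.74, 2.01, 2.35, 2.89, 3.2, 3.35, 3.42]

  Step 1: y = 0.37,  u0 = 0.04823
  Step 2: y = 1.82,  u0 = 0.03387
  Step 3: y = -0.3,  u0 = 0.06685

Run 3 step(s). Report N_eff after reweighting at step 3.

step 1: w=[0.0044, 0.0188, 0.0842, 0.2067, 0.2407, 0.1412, 0.0984, 0.0931, 0.0615, 0.0328, 0.0095, 0.0041, 0.0026, 0.0021]  mean=0.7267  Neff=6.6067  idx=[2, 3, 3, 3, 4, 4, 4, 4, 5, 5, 6, 7, 8, 9]
step 2: w=[0.0018, 0.0166, 0.0166, 0.0166, 0.0528, 0.0528, 0.0528, 0.0528, 0.1189, 0.1189, 0.1292, 0.1297, 0.1278, 0.1128]  mean=1.3922  Neff=9.7255  idx=[2, 5, 6, 7, 8, 9, 9, 10, 10, 11, 11, 12, 13, 13]
step 3: w=[0.2217, 0.1622, 0.1622, 0.1622, 0.0511, 0.0511, 0.0511, 0.0290, 0.0290, 0.0267, 0.0267, 0.0147, 0.0062, 0.0062]  mean=0.6609  Neff=7.1776  idx=[0, 0, 0, 1, 1, 2, 2, 3, 3, 4, 5, 6, 9, 13]

N_eff = 7.1776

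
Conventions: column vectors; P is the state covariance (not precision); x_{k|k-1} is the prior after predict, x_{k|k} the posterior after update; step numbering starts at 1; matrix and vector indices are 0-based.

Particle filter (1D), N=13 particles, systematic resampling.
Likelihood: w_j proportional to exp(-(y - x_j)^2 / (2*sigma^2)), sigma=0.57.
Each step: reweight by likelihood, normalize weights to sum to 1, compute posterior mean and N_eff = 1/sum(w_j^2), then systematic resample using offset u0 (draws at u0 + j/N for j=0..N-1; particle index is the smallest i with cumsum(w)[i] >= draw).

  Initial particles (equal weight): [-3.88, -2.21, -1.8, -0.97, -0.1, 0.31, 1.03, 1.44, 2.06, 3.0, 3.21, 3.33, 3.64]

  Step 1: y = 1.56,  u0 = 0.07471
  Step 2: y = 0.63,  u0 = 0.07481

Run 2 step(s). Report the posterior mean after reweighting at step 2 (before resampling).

step 1: w=[0.0000, 0.0000, 0.0000, 0.0000, 0.0058, 0.0364, 0.2619, 0.3947, 0.2747, 0.0166, 0.0061, 0.0033, 0.0005]  mean=1.4967  Neff=3.3168  idx=[6, 6, 6, 7, 7, 7, 7, 7, 7, 8, 8, 8, 11]
step 2: w=[0.1677, 0.1677, 0.1677, 0.0782, 0.0782, 0.0782, 0.0782, 0.0782, 0.0782, 0.0092, 0.0092, 0.0092, 0.0000]  mean=1.2508  Neff=8.2408  idx=[0, 0, 1, 1, 2, 2, 3, 4, 5, 6, 7, 8, 11]

post_mean = 1.2508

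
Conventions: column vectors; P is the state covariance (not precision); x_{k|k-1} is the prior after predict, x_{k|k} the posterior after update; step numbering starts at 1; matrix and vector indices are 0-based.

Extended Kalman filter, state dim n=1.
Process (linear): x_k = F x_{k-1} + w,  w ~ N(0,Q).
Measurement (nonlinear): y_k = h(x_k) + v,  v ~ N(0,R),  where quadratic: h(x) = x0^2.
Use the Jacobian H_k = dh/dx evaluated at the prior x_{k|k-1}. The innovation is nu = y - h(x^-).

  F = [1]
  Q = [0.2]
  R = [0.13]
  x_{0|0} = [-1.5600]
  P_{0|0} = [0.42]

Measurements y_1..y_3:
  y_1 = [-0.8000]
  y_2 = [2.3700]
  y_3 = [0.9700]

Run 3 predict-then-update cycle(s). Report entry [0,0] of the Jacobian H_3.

step 1: x^-=[-1.5600]  P^-=[0.6200]  H_jac=[-3.1200]  S=[6.1653]  K=[-0.3138]  nu=[-3.2336]  x^+=[-0.5454]  P^+=[0.0131]
step 2: x^-=[-0.5454]  P^-=[0.2131]  H_jac=[-1.0909]  S=[0.3836]  K=[-0.6060]  nu=[2.0725]  x^+=[-1.8014]  P^+=[0.0722]
step 3: x^-=[-1.8014]  P^-=[0.2722]  H_jac=[-3.6027]  S=[3.6633]  K=[-0.2677]  nu=[-2.2749]  x^+=[-1.1923]  P^+=[0.0097]

H_jac[0,0] = -3.6027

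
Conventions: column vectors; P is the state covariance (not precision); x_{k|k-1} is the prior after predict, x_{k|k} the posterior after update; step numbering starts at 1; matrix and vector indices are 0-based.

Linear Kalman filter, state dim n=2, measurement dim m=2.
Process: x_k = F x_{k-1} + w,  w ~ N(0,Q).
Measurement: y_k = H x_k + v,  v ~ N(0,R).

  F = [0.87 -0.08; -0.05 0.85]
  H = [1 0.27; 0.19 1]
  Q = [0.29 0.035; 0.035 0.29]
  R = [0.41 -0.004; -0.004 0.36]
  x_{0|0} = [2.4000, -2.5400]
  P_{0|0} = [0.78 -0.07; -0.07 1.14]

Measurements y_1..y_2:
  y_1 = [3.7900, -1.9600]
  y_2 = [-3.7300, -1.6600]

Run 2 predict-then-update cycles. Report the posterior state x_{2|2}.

x_post = [-0.2257, -2.1037]

step 1: x^-=[2.2912, -2.2790]  P^-=[0.8974 -0.1285; -0.1285 1.1215]  S=[1.3198 0.3342; 0.3342 1.4651]  K=[0.6861 -0.1278; -0.0611 0.7628]  nu=[2.1141, -0.1163]  x^+=[3.7565, -2.4969]  P^+=[0.3109 -0.1078; -0.1078 0.2953]
step 2: x^-=[3.4679, -2.3102]  P^-=[0.5422 -0.0788; -0.0788 0.5133]  S=[0.9471 0.1548; 0.1548 0.8630]  K=[0.5619 -0.0727; -0.0322 0.5833]  nu=[-6.5741, -0.0087]  x^+=[-0.2257, -2.1037]  P^+=[0.2512 -0.0762; -0.0762 0.2246]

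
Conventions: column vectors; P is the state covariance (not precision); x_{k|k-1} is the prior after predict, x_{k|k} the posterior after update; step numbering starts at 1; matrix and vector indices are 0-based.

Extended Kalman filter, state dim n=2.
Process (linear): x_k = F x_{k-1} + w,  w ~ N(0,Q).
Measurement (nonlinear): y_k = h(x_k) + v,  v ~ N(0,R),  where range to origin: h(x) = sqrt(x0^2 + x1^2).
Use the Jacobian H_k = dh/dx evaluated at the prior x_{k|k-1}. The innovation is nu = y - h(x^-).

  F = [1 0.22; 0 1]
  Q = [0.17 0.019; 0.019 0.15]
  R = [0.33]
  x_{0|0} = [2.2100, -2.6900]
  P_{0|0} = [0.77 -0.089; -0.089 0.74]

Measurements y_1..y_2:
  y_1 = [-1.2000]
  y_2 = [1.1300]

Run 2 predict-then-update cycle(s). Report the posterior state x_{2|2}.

x_post = [0.8869, 0.3426]

step 1: x^-=[1.6182, -2.6900]  P^-=[0.9367 0.0928; 0.0928 0.8900]  H_jac=[0.5155 -0.8569]  S=[1.1504]  K=[0.3506; -0.6213]  nu=[-4.3392]  x^+=[0.0970, 0.0062]  P^+=[0.7953 0.3434; 0.3434 0.4459]
step 2: x^-=[0.0983, 0.0062]  P^-=[1.1379 0.4605; 0.4605 0.5959]  H_jac=[0.9980 0.0625]  S=[1.5233]  K=[0.7645; 0.3262]  nu=[1.0315]  x^+=[0.8869, 0.3426]  P^+=[0.2477 0.0807; 0.0807 0.4338]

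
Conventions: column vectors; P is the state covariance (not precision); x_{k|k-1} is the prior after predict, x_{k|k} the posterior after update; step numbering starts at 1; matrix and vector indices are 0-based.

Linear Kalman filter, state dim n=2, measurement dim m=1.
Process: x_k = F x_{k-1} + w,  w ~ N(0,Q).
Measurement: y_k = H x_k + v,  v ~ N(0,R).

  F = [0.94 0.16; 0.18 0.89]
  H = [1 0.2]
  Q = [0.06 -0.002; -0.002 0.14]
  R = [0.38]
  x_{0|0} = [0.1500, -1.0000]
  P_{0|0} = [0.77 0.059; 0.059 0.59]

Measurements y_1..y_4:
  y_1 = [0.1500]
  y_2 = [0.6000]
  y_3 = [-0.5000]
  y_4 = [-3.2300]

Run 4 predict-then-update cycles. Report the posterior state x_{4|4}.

step 1: x^-=[-0.0190, -0.8630]  P^-=[0.7732 0.2634; 0.2634 0.6512]  S=[1.2846]  K=[0.6429; 0.3064]  nu=[0.3416]  x^+=[0.2006, -0.7583]  P^+=[0.2422 0.0103; 0.0103 0.5306]
step 2: x^-=[0.0672, -0.6388]  P^-=[0.2907 0.1235; 0.1235 0.5714]  S=[0.7430]  K=[0.4245; 0.3200]  nu=[0.6605]  x^+=[0.3477, -0.4274]  P^+=[0.1568 0.0225; 0.0225 0.4954]
step 3: x^-=[0.2584, -0.3178]  P^-=[0.2180 0.1146; 0.1146 0.5447]  S=[0.6656]  K=[0.3620; 0.3358]  nu=[-0.6948]  x^+=[0.0069, -0.5512]  P^+=[0.1308 0.0337; 0.0337 0.4696]
step 4: x^-=[-0.0817, -0.4893]  P^-=[0.1977 0.1161; 0.1161 0.5270]  S=[0.6453]  K=[0.3424; 0.3433]  nu=[-3.0504]  x^+=[-1.1263, -1.5366]  P^+=[0.1221 0.0403; 0.0403 0.4509]

x_post = [-1.1263, -1.5366]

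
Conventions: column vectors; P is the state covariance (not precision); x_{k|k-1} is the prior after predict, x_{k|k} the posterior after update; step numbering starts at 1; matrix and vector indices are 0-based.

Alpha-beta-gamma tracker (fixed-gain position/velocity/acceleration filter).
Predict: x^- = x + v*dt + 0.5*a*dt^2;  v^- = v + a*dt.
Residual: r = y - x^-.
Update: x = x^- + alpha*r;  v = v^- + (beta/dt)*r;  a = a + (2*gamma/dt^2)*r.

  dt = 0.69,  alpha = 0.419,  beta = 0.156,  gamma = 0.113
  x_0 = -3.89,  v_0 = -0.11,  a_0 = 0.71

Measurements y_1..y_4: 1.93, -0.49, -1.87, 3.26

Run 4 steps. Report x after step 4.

x_post = 3.9793

step 1: x_pred=-3.7969  r=5.7269  x^+=-1.3973  v^+=1.6747  a^+=3.4285
step 2: x_pred=0.5744  r=-1.0644  x^+=0.1284  v^+=3.7997  a^+=2.9233
step 3: x_pred=3.4461  r=-5.3161  x^+=1.2186  v^+=4.6149  a^+=0.3998
step 4: x_pred=4.4980  r=-1.2380  x^+=3.9793  v^+=4.6108  a^+=-0.1879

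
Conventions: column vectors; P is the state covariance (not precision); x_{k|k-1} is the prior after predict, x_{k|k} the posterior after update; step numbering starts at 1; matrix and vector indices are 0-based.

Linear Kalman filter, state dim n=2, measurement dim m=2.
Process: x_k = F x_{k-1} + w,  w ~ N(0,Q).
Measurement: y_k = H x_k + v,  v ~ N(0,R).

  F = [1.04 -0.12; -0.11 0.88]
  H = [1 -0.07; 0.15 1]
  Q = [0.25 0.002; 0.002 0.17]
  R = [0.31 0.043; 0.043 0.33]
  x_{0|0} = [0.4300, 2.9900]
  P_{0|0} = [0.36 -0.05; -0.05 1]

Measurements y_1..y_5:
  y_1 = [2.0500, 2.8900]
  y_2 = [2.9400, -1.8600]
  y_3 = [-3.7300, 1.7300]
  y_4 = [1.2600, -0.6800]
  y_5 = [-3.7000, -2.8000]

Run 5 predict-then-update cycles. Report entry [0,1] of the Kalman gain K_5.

step 1: x^-=[0.0884, 2.5839]  P^-=[0.6663 -0.1912; -0.1912 0.9584]  S=[1.0077 -0.1133; -0.1133 1.2461]  K=[0.6731 -0.0120; -0.1742 0.7303]  nu=[2.1425, 0.2928]  x^+=[1.5269, 2.4246]  P^+=[0.2077 -0.0062; -0.0062 0.2344]
step 2: x^-=[1.2971, 1.9657]  P^-=[0.4796 -0.0523; -0.0523 0.3553]  S=[0.7986 0.0384; 0.0384 0.6804]  K=[0.6053 -0.0052; -0.1214 0.5175]  nu=[1.7805, -4.0203]  x^+=[2.3958, -0.3309]  P^+=[0.1872 -0.0038; -0.0038 0.1661]
step 3: x^-=[2.5313, -0.5547]  P^-=[0.4558 -0.0404; -0.0404 0.3016]  S=[0.7729 0.0502; 0.0502 0.6298]  K=[0.5935 -0.0030; -0.1107 0.4782]  nu=[-6.3002, 1.9050]  x^+=[-1.2138, 1.0538]  P^+=[0.1837 -0.0030; -0.0030 0.1535]
step 4: x^-=[-1.3888, 1.0608]  P^-=[0.4516 -0.0380; -0.0380 0.2917]  S=[0.7684 0.0527; 0.0527 0.6204]  K=[0.5914 -0.0023; -0.1083 0.4701]  nu=[2.7230, -1.5325]  x^+=[0.2251, 0.0455]  P^+=[0.1830 -0.0028; -0.0028 0.1509]
step 5: x^-=[0.2287, 0.0152]  P^-=[0.4508 -0.0375; -0.0375 0.2896]  S=[0.7675 0.0533; 0.0533 0.6185]  K=[0.5910 -0.0021; -0.1078 0.4684]  nu=[-3.9276, -2.8495]  x^+=[-2.0863, -0.8964]  P^+=[0.1829 -0.0027; -0.0027 0.1504]

K[0,1] = -0.0021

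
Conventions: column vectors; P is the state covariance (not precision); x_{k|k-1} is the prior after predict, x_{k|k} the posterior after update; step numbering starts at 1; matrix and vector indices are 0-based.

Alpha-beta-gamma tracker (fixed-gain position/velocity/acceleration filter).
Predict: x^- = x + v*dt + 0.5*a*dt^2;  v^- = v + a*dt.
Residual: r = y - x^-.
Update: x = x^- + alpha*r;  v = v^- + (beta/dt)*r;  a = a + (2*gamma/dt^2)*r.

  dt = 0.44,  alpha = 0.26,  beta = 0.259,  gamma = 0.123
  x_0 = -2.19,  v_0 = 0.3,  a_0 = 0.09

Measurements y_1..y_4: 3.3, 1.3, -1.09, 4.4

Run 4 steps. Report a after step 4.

a_post = -2.8117

step 1: x_pred=-2.0493  r=5.3493  x^+=-0.6585  v^+=3.4884  a^+=6.8871
step 2: x_pred=1.5431  r=-0.2431  x^+=1.4799  v^+=6.3756  a^+=6.5782
step 3: x_pred=4.9219  r=-6.0119  x^+=3.3588  v^+=5.7312  a^+=-1.0609
step 4: x_pred=5.7779  r=-1.3779  x^+=5.4196  v^+=4.4534  a^+=-2.8117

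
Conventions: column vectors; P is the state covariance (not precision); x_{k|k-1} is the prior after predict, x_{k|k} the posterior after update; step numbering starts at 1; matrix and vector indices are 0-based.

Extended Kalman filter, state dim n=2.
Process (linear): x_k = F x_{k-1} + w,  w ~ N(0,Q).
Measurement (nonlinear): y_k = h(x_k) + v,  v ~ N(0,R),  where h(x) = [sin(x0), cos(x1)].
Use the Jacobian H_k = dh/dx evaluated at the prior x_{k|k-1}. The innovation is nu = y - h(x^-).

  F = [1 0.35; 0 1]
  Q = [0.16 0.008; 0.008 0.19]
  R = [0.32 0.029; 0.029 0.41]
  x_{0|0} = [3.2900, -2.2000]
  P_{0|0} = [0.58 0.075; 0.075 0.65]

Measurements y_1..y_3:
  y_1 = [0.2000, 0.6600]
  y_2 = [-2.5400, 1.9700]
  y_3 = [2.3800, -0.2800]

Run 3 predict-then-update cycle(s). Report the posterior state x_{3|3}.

x_post = [4.3264, -0.0572]

step 1: x^-=[2.5200, -2.2000]  P^-=[0.8721 0.3105; 0.3105 0.8400]  H_jac=[-0.8130 0.0000; 0.0000 0.8085]  S=[0.8964 -0.1751; -0.1751 0.9591]  K=[-0.7672 0.1217; -0.1486 0.6810]  nu=[-0.3823, 1.2485]  x^+=[2.9653, -1.2930]  P^+=[0.2976 0.0342; 0.0342 0.3400]
step 2: x^-=[2.5127, -1.2930]  P^-=[0.5232 0.1612; 0.1612 0.5300]  H_jac=[-0.8087 0.0000; 0.0000 0.9617]  S=[0.6622 -0.0964; -0.0964 0.9001]  K=[-0.6237 0.1055; -0.1163 0.5538]  nu=[-3.1282, 1.6957]  x^+=[4.6425, 0.0098]  P^+=[0.2430 0.0262; 0.0262 0.2326]
step 3: x^-=[4.6459, 0.0098]  P^-=[0.4498 0.1156; 0.1156 0.4226]  H_jac=[-0.0664 0.0000; 0.0000 -0.0098]  S=[0.3220 0.0291; 0.0291 0.4100]  K=[-0.0932 0.0038; -0.0231 -0.0085]  nu=[3.3778, -1.2800]  x^+=[4.3264, -0.0572]  P^+=[0.4470 0.1149; 0.1149 0.4224]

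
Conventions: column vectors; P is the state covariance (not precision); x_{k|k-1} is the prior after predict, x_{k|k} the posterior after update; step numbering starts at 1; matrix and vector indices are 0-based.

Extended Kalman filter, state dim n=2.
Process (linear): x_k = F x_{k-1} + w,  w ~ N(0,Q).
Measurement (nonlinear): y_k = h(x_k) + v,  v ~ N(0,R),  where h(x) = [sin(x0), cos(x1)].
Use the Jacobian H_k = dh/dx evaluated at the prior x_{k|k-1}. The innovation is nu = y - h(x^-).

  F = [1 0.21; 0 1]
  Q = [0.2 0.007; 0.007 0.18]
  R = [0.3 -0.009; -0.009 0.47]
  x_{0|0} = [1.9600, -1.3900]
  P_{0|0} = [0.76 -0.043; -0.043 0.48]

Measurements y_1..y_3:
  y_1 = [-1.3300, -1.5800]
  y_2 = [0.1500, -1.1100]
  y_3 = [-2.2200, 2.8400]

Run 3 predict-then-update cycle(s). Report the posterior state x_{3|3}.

step 1: x^-=[1.6681, -1.3900]  P^-=[0.9631 0.0648; 0.0648 0.6600]  H_jac=[-0.0972 0.0000; 0.0000 0.9837]  S=[0.3091 -0.0152; -0.0152 1.1087]  K=[-0.3001 0.0534; 0.0084 0.5857]  nu=[-2.3253, -1.7598]  x^+=[2.2719, -2.4404]  P^+=[0.9316 0.0283; 0.0283 0.2798]
step 2: x^-=[1.7595, -2.4404]  P^-=[1.1558 0.0940; 0.0940 0.4598]  H_jac=[-0.1876 0.0000; 0.0000 0.6452]  S=[0.3407 -0.0204; -0.0204 0.6614]  K=[-0.6321 0.0722; -0.0250 0.4477]  nu=[-0.8323, -0.3460]  x^+=[2.2605, -2.5745]  P^+=[1.0144 0.0614; 0.0614 0.3265]
step 3: x^-=[1.7199, -2.5745]  P^-=[1.2546 0.1370; 0.1370 0.5065]  H_jac=[-0.1485 0.0000; 0.0000 0.5372]  S=[0.3277 -0.0199; -0.0199 0.6162]  K=[-0.5625 0.1013; -0.0353 0.4405]  nu=[-3.2089, 3.6834]  x^+=[3.8979, -0.8387]  P^+=[1.1424 0.0980; 0.0980 0.3859]

x_post = [3.8979, -0.8387]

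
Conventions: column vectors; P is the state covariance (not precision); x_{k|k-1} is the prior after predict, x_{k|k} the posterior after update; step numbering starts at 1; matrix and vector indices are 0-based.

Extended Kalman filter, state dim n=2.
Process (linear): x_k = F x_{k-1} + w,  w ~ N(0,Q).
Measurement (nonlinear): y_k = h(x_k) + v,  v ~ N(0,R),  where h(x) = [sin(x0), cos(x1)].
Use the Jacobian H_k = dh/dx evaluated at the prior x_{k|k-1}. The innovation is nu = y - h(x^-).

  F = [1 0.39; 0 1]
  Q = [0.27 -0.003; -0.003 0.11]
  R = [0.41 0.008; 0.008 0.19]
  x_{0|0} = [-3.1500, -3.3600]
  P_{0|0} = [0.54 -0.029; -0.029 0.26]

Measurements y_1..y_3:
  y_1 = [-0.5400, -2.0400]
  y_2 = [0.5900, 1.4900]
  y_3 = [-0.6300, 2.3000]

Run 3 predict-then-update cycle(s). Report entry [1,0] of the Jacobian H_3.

H_jac[1,0] = 0.0000

step 1: x^-=[-4.4604, -3.3600]  P^-=[0.8269 0.0694; 0.0694 0.3700]  H_jac=[-0.2493 0.0000; 0.0000 -0.2167]  S=[0.4614 0.0117; 0.0117 0.2074]  K=[-0.4456 -0.0473; -0.0277 -0.3850]  nu=[-1.5084, -1.0638]  x^+=[-3.7379, -2.9086]  P^+=[0.7343 0.0579; 0.0579 0.3387]
step 2: x^-=[-4.8723, -2.9086]  P^-=[1.1010 0.1870; 0.1870 0.4487]  H_jac=[0.1592 0.0000; 0.0000 0.2309]  S=[0.4379 0.0149; 0.0149 0.2139]  K=[0.3944 0.1744; 0.0517 0.4806]  nu=[-0.3972, 2.4630]  x^+=[-4.5995, -1.7455]  P^+=[1.0244 0.1572; 0.1572 0.3973]
step 3: x^-=[-5.2802, -1.7455]  P^-=[1.4774 0.3091; 0.3091 0.5073]  H_jac=[0.5378 0.0000; 0.0000 0.9848]  S=[0.8373 0.1717; 0.1717 0.6820]  K=[0.9041 0.2187; 0.0509 0.7197]  nu=[-1.4731, 2.4738]  x^+=[-6.0708, -0.0401]  P^+=[0.6925 0.0495; 0.0495 0.1393]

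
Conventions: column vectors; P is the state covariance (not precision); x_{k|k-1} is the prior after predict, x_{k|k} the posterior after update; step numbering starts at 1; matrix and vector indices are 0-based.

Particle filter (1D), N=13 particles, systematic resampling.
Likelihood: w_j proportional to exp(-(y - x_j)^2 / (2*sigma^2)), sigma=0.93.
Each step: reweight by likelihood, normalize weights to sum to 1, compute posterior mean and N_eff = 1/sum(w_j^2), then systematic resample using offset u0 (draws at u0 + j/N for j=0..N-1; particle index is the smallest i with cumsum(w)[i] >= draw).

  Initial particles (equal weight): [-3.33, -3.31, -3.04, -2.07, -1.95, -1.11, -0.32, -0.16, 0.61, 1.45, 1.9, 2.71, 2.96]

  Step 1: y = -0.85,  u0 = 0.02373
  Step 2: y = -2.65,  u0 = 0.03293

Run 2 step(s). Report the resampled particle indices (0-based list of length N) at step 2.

resampled_idx = [0, 0, 0, 1, 1, 2, 2, 2, 3, 3, 4, 5, 7]

step 1: w=[0.0072, 0.0076, 0.0158, 0.1067, 0.1253, 0.2426, 0.2144, 0.1916, 0.0736, 0.0118, 0.0032, 0.0002, 0.0001]  mean=-0.8622  Neff=5.7297  idx=[2, 3, 4, 4, 5, 5, 5, 6, 6, 6, 7, 7, 8]
step 2: w=[0.2183, 0.1963, 0.1796, 0.1796, 0.0605, 0.0605, 0.0605, 0.0103, 0.0103, 0.0103, 0.0066, 0.0066, 0.0005]  mean=-1.9835  Neff=6.1704  idx=[0, 0, 0, 1, 1, 2, 2, 2, 3, 3, 4, 5, 7]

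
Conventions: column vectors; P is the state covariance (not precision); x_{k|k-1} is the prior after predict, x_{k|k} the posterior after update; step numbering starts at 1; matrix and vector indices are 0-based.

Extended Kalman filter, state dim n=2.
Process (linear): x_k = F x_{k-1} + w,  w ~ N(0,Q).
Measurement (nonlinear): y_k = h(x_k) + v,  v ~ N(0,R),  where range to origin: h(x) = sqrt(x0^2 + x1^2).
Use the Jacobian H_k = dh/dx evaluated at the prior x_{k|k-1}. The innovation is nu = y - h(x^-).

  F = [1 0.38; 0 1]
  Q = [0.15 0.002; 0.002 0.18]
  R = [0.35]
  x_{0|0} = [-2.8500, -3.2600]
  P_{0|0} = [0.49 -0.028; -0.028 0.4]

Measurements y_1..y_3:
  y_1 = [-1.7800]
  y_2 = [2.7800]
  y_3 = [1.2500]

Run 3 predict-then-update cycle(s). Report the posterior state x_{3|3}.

x_post = [-1.3999, -0.9429]

step 1: x^-=[-4.0888, -3.2600]  P^-=[0.6765 0.1260; 0.1260 0.5800]  H_jac=[-0.7819 -0.6234]  S=[1.1118]  K=[-0.5464; -0.4138]  nu=[-7.0093]  x^+=[-0.2590, -0.3594]  P^+=[0.3446 -0.1254; -0.1254 0.3896]
step 2: x^-=[-0.3955, -0.3594]  P^-=[0.4555 0.0247; 0.0247 0.5696]  H_jac=[-0.7401 -0.6725]  S=[0.8817]  K=[-0.4012; -0.4552]  nu=[2.2456]  x^+=[-1.2965, -1.3815]  P^+=[0.3136 -0.1363; -0.1363 0.3869]
step 3: x^-=[-1.8214, -1.3815]  P^-=[0.4159 0.0127; 0.0127 0.5669]  H_jac=[-0.7968 -0.6043]  S=[0.8333]  K=[-0.4068; -0.4233]  nu=[-1.0361]  x^+=[-1.3999, -0.9429]  P^+=[0.2779 -0.1308; -0.1308 0.4176]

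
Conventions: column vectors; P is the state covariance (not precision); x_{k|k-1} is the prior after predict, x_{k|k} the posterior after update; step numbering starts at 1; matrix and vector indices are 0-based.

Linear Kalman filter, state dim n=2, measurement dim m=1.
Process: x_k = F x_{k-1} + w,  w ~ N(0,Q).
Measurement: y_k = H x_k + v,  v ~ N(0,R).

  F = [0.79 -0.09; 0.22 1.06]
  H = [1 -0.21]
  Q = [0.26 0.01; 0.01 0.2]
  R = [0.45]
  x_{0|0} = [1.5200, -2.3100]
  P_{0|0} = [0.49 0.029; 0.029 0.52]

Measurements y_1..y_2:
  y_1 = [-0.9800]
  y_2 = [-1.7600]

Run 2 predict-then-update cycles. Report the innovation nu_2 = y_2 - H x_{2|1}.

step 1: x^-=[1.4087, -2.1142]  P^-=[0.5659 0.0693; 0.0693 0.8215]  S=[1.0230]  K=[0.5389; -0.1009]  nu=[-2.8327]  x^+=[-0.1179, -1.8283]  P^+=[0.2688 0.1249; 0.1249 0.8111]
step 2: x^-=[0.0714, -1.9639]  P^-=[0.4165 0.0815; 0.0815 1.1826]  S=[0.8845]  K=[0.4516; -0.1887]  nu=[-2.2438]  x^+=[-0.9419, -1.5406]  P^+=[0.2362 0.1568; 0.1568 1.1511]

innov = [-2.2438]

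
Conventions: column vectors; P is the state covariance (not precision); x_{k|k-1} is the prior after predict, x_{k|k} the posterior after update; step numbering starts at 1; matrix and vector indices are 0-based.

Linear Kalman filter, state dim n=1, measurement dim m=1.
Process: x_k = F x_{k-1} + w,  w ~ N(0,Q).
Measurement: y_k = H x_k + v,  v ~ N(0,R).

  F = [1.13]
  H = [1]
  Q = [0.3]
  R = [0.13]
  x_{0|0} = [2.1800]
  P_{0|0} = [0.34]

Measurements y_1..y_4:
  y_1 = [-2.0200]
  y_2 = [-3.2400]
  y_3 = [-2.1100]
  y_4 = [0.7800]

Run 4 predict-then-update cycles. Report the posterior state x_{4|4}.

step 1: x^-=[2.4634]  P^-=[0.7341]  S=[0.8641]  K=[0.8496]  nu=[-4.4834]  x^+=[-1.3455]  P^+=[0.1104]
step 2: x^-=[-1.5204]  P^-=[0.4410]  S=[0.5710]  K=[0.7723]  nu=[-1.7196]  x^+=[-2.8485]  P^+=[0.1004]
step 3: x^-=[-3.2188]  P^-=[0.4282]  S=[0.5582]  K=[0.7671]  nu=[1.1088]  x^+=[-2.3682]  P^+=[0.0997]
step 4: x^-=[-2.6761]  P^-=[0.4273]  S=[0.5573]  K=[0.7667]  nu=[3.4561]  x^+=[-0.0261]  P^+=[0.0997]

x_post = [-0.0261]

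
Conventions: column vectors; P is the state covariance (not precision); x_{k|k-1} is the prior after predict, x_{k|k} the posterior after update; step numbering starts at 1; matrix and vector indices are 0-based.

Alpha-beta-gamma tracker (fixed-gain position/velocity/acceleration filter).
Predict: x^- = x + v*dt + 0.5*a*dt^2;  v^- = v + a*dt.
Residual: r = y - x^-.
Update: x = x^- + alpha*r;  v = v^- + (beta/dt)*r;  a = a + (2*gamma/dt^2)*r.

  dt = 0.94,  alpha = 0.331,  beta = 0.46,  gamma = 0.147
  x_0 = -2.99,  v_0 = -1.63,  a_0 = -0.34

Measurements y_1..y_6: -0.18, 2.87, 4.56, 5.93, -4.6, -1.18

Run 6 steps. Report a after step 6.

step 1: x_pred=-4.6724  r=4.4924  x^+=-3.1854  v^+=0.2488  a^+=1.1548
step 2: x_pred=-2.4414  r=5.3114  x^+=-0.6833  v^+=3.9335  a^+=2.9220
step 3: x_pred=4.3051  r=0.2549  x^+=4.3895  v^+=6.8049  a^+=3.0068
step 4: x_pred=12.1145  r=-6.1845  x^+=10.0674  v^+=6.6049  a^+=0.9491
step 5: x_pred=16.6953  r=-21.2953  x^+=9.6465  v^+=-2.9241  a^+=-6.1365
step 6: x_pred=4.1868  r=-5.3668  x^+=2.4104  v^+=-11.3187  a^+=-7.9222

a_post = -7.9222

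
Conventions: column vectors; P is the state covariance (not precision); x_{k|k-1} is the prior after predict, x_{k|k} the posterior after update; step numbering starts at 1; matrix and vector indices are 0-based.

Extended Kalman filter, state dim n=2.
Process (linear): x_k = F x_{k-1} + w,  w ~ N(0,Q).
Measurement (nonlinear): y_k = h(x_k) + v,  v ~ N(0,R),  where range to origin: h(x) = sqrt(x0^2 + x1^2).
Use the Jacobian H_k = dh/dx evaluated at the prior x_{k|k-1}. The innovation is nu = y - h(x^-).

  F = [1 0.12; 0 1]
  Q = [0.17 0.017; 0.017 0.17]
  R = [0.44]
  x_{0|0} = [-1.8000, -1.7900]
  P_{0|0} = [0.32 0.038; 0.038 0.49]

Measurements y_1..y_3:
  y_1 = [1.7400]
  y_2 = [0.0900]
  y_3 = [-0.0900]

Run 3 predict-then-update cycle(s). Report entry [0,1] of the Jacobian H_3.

H_jac[0,1] = -0.4967

step 1: x^-=[-2.0148, -1.7900]  P^-=[0.5062 0.1138; 0.1138 0.6600]  H_jac=[-0.7476 -0.6642]  S=[1.1270]  K=[-0.4028; -0.4644]  nu=[-0.9551]  x^+=[-1.6301, -1.3464]  P^+=[0.3233 -0.0970; -0.0970 0.4169]
step 2: x^-=[-1.7916, -1.3464]  P^-=[0.4760 -0.0300; -0.0300 0.5869]  H_jac=[-0.7994 -0.6008]  S=[0.9272]  K=[-0.3910; -0.3544]  nu=[-2.1512]  x^+=[-0.9506, -0.5841]  P^+=[0.3343 -0.1585; -0.1585 0.4705]
step 3: x^-=[-1.0207, -0.5841]  P^-=[0.4730 -0.0850; -0.0850 0.6405]  H_jac=[-0.8680 -0.4967]  S=[0.8810]  K=[-0.4181; -0.2773]  nu=[-1.2660]  x^+=[-0.4914, -0.2330]  P^+=[0.3190 -0.1872; -0.1872 0.5727]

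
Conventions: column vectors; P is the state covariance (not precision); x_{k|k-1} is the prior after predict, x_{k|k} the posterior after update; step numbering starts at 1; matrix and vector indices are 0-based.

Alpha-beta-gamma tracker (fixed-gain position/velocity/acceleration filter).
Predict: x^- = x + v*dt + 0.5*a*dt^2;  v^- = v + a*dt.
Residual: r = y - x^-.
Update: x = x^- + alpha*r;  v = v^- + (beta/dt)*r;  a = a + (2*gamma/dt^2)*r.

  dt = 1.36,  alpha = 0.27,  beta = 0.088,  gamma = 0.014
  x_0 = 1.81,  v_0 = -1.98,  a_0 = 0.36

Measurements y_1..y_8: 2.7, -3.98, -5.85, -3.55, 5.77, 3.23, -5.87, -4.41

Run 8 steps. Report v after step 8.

v_post = 1.7452

step 1: x_pred=-0.5499  r=3.2499  x^+=0.3276  v^+=-1.2801  a^+=0.4092
step 2: x_pred=-1.0349  r=-2.9451  x^+=-1.8301  v^+=-0.9142  a^+=0.3646
step 3: x_pred=-2.7362  r=-3.1138  x^+=-3.5769  v^+=-0.6198  a^+=0.3175
step 4: x_pred=-4.1262  r=0.5762  x^+=-3.9706  v^+=-0.1507  a^+=0.3262
step 5: x_pred=-3.8739  r=9.6439  x^+=-1.2701  v^+=0.9169  a^+=0.4722
step 6: x_pred=0.4136  r=2.8164  x^+=1.1740  v^+=1.7413  a^+=0.5148
step 7: x_pred=4.0184  r=-9.8884  x^+=1.3485  v^+=1.8017  a^+=0.3651
step 8: x_pred=4.1365  r=-8.5465  x^+=1.8289  v^+=1.7452  a^+=0.2358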